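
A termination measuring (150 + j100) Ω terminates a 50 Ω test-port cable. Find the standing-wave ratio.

Γ = (Z_L − Z_0)/(Z_L + Z_0) = (100 + j100)/(200 + j100)
|Γ| = 141/224 = 0.632
VSWR = (1 + |Γ|)/(1 − |Γ|) = 1.63/0.368

VSWR ≈ 4.44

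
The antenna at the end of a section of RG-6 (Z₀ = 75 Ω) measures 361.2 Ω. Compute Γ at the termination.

Γ = 0.656

Γ = (Z_L − Z_0)/(Z_L + Z_0) = (361.2 − 75)/(361.2 + 75) = 286.2/436.2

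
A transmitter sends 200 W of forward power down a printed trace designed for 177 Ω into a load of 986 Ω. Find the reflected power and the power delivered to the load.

Γ = (986 − 177)/(986 + 177) = 0.696
|Γ|² = 0.484
P_refl = |Γ|²·P_inc = 96.8 W, P_del = (1 − |Γ|²)·P_inc = 103 W

P_reflected ≈ 96.8 W; P_delivered ≈ 103 W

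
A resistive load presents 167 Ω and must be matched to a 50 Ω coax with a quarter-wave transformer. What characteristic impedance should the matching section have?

Z_qwt = √(Z_0·R_L) = √(50 × 167) = √8350

Z_qwt ≈ 91.4 Ω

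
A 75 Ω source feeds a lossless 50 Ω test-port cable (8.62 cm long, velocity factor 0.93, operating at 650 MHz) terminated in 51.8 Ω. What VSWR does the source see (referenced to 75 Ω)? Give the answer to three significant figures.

λ = v/f = 0.93·c / 650 MHz = 0.429 m
βl = 2π·l/λ = 2π × 0.201 = 72.3°
tan(βl) = 3.13
Z_in = Z_0·(Z_L + jZ_0·tanβl)/(Z_0 + jZ_L·tanβl) = 48.6 − j0.995 Ω
Γ_s = (Z_in − Z_s)/(Z_in + Z_s) = (-26.4 − j0.995)/(124 − j0.995), |Γ_s| = 0.214
VSWR = (1 + |Γ_s|)/(1 − |Γ_s|)

VSWR ≈ 1.54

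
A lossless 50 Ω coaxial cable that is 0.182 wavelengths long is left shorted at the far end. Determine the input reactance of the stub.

βl = 2π × 0.182 = 65.5°
tan(βl) = 2.2
For a shorted stub, Z_in = jZ_0·tan(βl)

X_in ≈ 110 Ω (inductive)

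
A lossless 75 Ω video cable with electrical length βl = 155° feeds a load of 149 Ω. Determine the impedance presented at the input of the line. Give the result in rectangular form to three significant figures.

tan(βl) = tan(155°) = -0.466
Z_in = Z_0·(Z_L + jZ_0·tanβl)/(Z_0 + jZ_L·tanβl)
     = 75·(149 − j35)/(75 − j69.5)

Z_in ≈ 97.6 + j55.5 Ω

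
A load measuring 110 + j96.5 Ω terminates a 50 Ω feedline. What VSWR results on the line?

Γ = (Z_L − Z_0)/(Z_L + Z_0) = (60 + j96.5)/(160 + j96.5)
|Γ| = 114/187 = 0.608
VSWR = (1 + |Γ|)/(1 − |Γ|) = 1.61/0.392

VSWR ≈ 4.1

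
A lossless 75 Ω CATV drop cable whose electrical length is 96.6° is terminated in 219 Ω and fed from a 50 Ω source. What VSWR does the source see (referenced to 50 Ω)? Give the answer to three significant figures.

VSWR ≈ 1.98

tan(βl) = -8.64
Z_in = Z_0·(Z_L + jZ_0·tanβl)/(Z_0 + jZ_L·tanβl) = 26 + j7.65 Ω
Γ_s = (Z_in − Z_s)/(Z_in + Z_s) = (-24 + j7.65)/(76 + j7.65), |Γ_s| = 0.33
VSWR = (1 + |Γ_s|)/(1 − |Γ_s|)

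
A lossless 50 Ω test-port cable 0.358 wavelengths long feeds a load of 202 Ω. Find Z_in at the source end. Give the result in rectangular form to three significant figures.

Z_in ≈ 19.6 + j36.4 Ω

βl = 2π × 0.358 = 129°
tan(βl) = tan(129°) = -1.24
Z_in = Z_0·(Z_L + jZ_0·tanβl)/(Z_0 + jZ_L·tanβl)
     = 50·(202 − j62)/(50 − j251)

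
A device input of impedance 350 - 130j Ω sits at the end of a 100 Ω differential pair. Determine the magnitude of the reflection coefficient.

|Γ| ≈ 0.602

Γ = (Z_L − Z_0)/(Z_L + Z_0) = (250 − j130)/(450 − j130)
|Γ| = 282/468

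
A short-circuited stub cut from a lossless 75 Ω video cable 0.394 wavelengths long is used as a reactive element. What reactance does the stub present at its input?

βl = 2π × 0.394 = 142°
tan(βl) = -0.786
For a short-circuited stub, Z_in = jZ_0·tan(βl)

X_in ≈ -58.9 Ω (capacitive)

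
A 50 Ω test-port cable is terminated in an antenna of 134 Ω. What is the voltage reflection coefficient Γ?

Γ = 0.457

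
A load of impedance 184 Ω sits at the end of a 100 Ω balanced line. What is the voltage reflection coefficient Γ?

Γ = (Z_L − Z_0)/(Z_L + Z_0) = (184 − 100)/(184 + 100) = 84/284

Γ = 0.296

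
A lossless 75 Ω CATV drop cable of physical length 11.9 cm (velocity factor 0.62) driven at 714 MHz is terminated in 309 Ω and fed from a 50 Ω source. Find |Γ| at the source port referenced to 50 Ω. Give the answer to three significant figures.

|Γ| ≈ 0.712

λ = v/f = 0.62·c / 714 MHz = 0.261 m
βl = 2π·l/λ = 2π × 0.457 = 164°
tan(βl) = -0.278
Z_in = Z_0·(Z_L + jZ_0·tanβl)/(Z_0 + jZ_L·tanβl) = 144 + j144 Ω
Γ_s = (Z_in − Z_s)/(Z_in + Z_s) = (93.9 + j144)/(194 + j144), |Γ_s| = 0.712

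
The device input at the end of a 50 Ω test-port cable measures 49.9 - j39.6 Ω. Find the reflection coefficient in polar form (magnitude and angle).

Γ ≈ 0.369 ∠ -68.5°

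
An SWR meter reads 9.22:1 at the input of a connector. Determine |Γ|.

|Γ| ≈ 0.804

|Γ| = (S − 1)/(S + 1) = (9.22 − 1)/(9.22 + 1) = 8.22/10.2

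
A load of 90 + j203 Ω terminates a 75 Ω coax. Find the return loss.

RL ≈ 2.18 dB

Γ = (15 + j203)/(165 + j203), |Γ| = 0.778
RL = −20·log₁₀|Γ| = −20·log₁₀(0.778)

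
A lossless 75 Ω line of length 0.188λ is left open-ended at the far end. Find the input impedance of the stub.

βl = 2π × 0.188 = 67.7°
tan(βl) = 2.44
For an open-ended stub, Z_in = −jZ_0·cot(βl) = −jZ_0/tan(βl)

Z_in ≈ −j30.8 Ω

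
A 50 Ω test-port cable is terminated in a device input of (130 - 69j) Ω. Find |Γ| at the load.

Γ = (Z_L − Z_0)/(Z_L + Z_0) = (80 − j69)/(180 − j69)
|Γ| = 106/193

|Γ| ≈ 0.548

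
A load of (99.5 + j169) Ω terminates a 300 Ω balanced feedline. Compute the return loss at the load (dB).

RL ≈ 4.37 dB

Γ = (-200.5 + j169)/(399.5 + j169), |Γ| = 0.605
RL = −20·log₁₀|Γ| = −20·log₁₀(0.605)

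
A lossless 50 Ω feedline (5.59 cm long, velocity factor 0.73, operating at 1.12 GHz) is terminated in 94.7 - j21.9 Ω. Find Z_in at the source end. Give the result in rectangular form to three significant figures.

Z_in ≈ 27.5 + j14.5 Ω

λ = v/f = 0.73·c / 1.12 GHz = 0.196 m
βl = 2π·l/λ = 2π × 0.286 = 103°
tan(βl) = tan(103°) = -4.36
Z_in = Z_0·(Z_L + jZ_0·tanβl)/(Z_0 + jZ_L·tanβl)
     = 50·(94.7 − j240)/(-45.5 − j413)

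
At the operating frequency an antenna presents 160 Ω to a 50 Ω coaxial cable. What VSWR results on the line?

VSWR ≈ 3.2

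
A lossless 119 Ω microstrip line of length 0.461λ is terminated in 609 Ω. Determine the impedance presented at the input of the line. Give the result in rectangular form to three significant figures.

βl = 2π × 0.461 = 166°
tan(βl) = tan(166°) = -0.25
Z_in = Z_0·(Z_L + jZ_0·tanβl)/(Z_0 + jZ_L·tanβl)
     = 119·(609 − j29.8)/(119 − j152)

Z_in ≈ 245 + j284 Ω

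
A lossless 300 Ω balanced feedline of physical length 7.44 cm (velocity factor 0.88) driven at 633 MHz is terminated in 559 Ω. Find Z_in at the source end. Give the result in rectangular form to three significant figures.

λ = v/f = 0.88·c / 633 MHz = 0.417 m
βl = 2π·l/λ = 2π × 0.178 = 64.2°
tan(βl) = tan(64.2°) = 2.07
Z_in = Z_0·(Z_L + jZ_0·tanβl)/(Z_0 + jZ_L·tanβl)
     = 300·(559 + j621)/(300 + j1160)

Z_in ≈ 186 − j96.7 Ω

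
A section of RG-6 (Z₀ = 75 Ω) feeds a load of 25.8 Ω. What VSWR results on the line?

Γ = (25.8 − 75)/(25.8 + 75) = -0.488
VSWR = (1 + 0.488)/(1 − 0.488)

VSWR ≈ 2.91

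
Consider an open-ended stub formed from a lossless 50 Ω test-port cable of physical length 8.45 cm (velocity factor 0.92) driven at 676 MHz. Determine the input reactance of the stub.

λ = v/f = 0.92·c / 676 MHz = 0.408 m
βl = 2π·l/λ = 2π × 0.207 = 74.5°
tan(βl) = 3.61
For an open-ended stub, Z_in = −jZ_0·cot(βl) = −jZ_0/tan(βl)

X_in ≈ -13.9 Ω (capacitive)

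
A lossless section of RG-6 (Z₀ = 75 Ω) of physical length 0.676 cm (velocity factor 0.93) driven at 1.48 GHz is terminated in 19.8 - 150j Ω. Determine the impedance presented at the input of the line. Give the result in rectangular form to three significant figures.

λ = v/f = 0.93·c / 1.48 GHz = 0.189 m
βl = 2π·l/λ = 2π × 0.0359 = 12.9°
tan(βl) = tan(12.9°) = 0.229
Z_in = Z_0·(Z_L + jZ_0·tanβl)/(Z_0 + jZ_L·tanβl)
     = 75·(19.8 − j133)/(109 + j4.54)

Z_in ≈ 9.78 − j91.5 Ω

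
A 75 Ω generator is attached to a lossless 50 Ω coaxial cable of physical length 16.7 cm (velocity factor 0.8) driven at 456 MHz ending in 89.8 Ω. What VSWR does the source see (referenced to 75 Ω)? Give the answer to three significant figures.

VSWR ≈ 2.49

λ = v/f = 0.8·c / 456 MHz = 0.526 m
βl = 2π·l/λ = 2π × 0.317 = 114°
tan(βl) = -2.22
Z_in = Z_0·(Z_L + jZ_0·tanβl)/(Z_0 + jZ_L·tanβl) = 31.5 + j14.6 Ω
Γ_s = (Z_in − Z_s)/(Z_in + Z_s) = (-43.5 + j14.6)/(106 + j14.6), |Γ_s| = 0.427
VSWR = (1 + |Γ_s|)/(1 − |Γ_s|)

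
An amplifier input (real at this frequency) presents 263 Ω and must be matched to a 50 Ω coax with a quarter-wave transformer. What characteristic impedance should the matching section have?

Z_qwt ≈ 115 Ω

Z_qwt = √(Z_0·R_L) = √(50 × 263) = √13150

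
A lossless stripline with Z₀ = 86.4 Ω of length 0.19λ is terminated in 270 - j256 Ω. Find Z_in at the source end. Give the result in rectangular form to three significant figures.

Z_in ≈ 14.8 − j18.3 Ω

βl = 2π × 0.19 = 68.4°
tan(βl) = tan(68.4°) = 2.53
Z_in = Z_0·(Z_L + jZ_0·tanβl)/(Z_0 + jZ_L·tanβl)
     = 86.4·(270 − j37.8)/(733 + j682)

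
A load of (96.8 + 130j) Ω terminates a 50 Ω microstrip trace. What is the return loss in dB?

Γ = (46.8 + j130)/(146.8 + j130), |Γ| = 0.705
RL = −20·log₁₀|Γ| = −20·log₁₀(0.705)

RL ≈ 3.04 dB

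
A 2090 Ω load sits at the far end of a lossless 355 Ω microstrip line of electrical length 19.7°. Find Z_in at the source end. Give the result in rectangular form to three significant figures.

tan(βl) = tan(19.7°) = 0.358
Z_in = Z_0·(Z_L + jZ_0·tanβl)/(Z_0 + jZ_L·tanβl)
     = 355·(2090 + j127)/(355 + j748)

Z_in ≈ 433 − j786 Ω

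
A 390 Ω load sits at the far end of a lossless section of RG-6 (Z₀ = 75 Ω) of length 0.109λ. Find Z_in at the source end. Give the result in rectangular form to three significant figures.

Z_in ≈ 34.2 − j83.8 Ω

βl = 2π × 0.109 = 39.2°
tan(βl) = tan(39.2°) = 0.817
Z_in = Z_0·(Z_L + jZ_0·tanβl)/(Z_0 + jZ_L·tanβl)
     = 75·(390 + j61.3)/(75 + j319)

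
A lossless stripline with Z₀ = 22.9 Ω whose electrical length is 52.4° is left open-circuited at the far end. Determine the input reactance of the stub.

tan(βl) = 1.3
For an open-circuited stub, Z_in = −jZ_0·cot(βl) = −jZ_0/tan(βl)

X_in ≈ -17.6 Ω (capacitive)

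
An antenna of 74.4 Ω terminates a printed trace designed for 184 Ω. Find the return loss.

Γ = (74.4 − 184)/(74.4 + 184) = -0.424
RL = −20·log₁₀|Γ| = −20·log₁₀(0.424)

RL ≈ 7.45 dB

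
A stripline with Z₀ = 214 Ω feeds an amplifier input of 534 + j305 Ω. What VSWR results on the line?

VSWR ≈ 3.42

Γ = (Z_L − Z_0)/(Z_L + Z_0) = (320 + j305)/(748 + j305)
|Γ| = 442/808 = 0.547
VSWR = (1 + |Γ|)/(1 − |Γ|) = 1.55/0.453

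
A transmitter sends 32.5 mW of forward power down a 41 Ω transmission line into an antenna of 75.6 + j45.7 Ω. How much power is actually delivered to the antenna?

P_delivered ≈ 25.7 mW

|Γ| = |(34.6 + j45.7)/(116.6 + j45.7)| = 0.458
|Γ|² = 0.209
P_refl = |Γ|²·P_inc = 6.81 mW, P_del = (1 − |Γ|²)·P_inc = 25.7 mW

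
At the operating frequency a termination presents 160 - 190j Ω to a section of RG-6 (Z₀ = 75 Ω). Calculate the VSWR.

Γ = (Z_L − Z_0)/(Z_L + Z_0) = (85 − j190)/(235 − j190)
|Γ| = 208/302 = 0.689
VSWR = (1 + |Γ|)/(1 − |Γ|) = 1.69/0.311

VSWR ≈ 5.43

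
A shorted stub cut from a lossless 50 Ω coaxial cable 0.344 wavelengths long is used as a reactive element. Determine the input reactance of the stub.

X_in ≈ -74.6 Ω (capacitive)

βl = 2π × 0.344 = 124°
tan(βl) = -1.49
For a shorted stub, Z_in = jZ_0·tan(βl)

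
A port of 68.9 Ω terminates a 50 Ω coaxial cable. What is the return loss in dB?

RL ≈ 16 dB

Γ = (68.9 − 50)/(68.9 + 50) = 0.159
RL = −20·log₁₀|Γ| = −20·log₁₀(0.159)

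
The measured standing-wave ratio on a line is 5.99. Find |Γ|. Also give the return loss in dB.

|Γ| ≈ 0.714; return loss ≈ 2.93 dB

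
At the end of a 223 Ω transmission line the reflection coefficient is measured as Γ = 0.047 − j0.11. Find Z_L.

Z_L = Z_0·(1 + Γ)/(1 − Γ) = 223·(1.05 − j0.11)/(0.953 + j0.11)

Z_L ≈ 239 − j53.3 Ω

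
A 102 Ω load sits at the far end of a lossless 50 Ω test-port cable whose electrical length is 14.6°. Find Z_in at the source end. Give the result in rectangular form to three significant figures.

Z_in ≈ 84.9 − j32.1 Ω

tan(βl) = tan(14.6°) = 0.26
Z_in = Z_0·(Z_L + jZ_0·tanβl)/(Z_0 + jZ_L·tanβl)
     = 50·(102 + j13)/(50 + j26.6)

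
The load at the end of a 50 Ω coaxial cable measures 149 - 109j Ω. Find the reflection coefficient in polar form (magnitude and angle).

Γ = (Z_L − Z_0)/(Z_L + Z_0) = (99 − j109)/(199 − j109)
|Γ| = 147/227 = 0.649

Γ ≈ 0.649 ∠ -19°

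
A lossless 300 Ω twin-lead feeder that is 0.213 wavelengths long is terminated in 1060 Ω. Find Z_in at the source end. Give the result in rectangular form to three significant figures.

βl = 2π × 0.213 = 76.7°
tan(βl) = tan(76.7°) = 4.22
Z_in = Z_0·(Z_L + jZ_0·tanβl)/(Z_0 + jZ_L·tanβl)
     = 300·(1060 + j1270)/(300 + j4480)

Z_in ≈ 89.3 − j65 Ω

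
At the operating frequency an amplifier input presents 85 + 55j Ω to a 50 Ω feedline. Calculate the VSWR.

Γ = (Z_L − Z_0)/(Z_L + Z_0) = (35 + j55)/(135 + j55)
|Γ| = 65.2/146 = 0.447
VSWR = (1 + |Γ|)/(1 − |Γ|) = 1.45/0.553

VSWR ≈ 2.62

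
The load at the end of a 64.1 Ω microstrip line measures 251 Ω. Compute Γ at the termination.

Γ = 0.593

Γ = (Z_L − Z_0)/(Z_L + Z_0) = (251 − 64.1)/(251 + 64.1) = 186.9/315.1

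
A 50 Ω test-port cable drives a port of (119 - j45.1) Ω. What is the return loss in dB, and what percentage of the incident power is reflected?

RL ≈ 6.53 dB; 22.2% of incident power reflected

Γ = (69 − j45.1)/(169 − j45.1), |Γ| = 0.471
RL = −20·log₁₀(0.471) = 6.53 dB
P_refl/P_inc = |Γ|² = 0.222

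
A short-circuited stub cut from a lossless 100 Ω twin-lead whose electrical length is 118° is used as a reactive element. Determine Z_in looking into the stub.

tan(βl) = -1.88
For a short-circuited stub, Z_in = jZ_0·tan(βl)

Z_in ≈ −j188 Ω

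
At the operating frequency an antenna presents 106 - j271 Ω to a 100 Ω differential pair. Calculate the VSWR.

Γ = (Z_L − Z_0)/(Z_L + Z_0) = (6 − j271)/(206 − j271)
|Γ| = 271/340 = 0.796
VSWR = (1 + |Γ|)/(1 − |Γ|) = 1.8/0.204

VSWR ≈ 8.82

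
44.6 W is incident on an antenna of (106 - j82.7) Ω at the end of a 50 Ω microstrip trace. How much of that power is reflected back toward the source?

P_reflected ≈ 14.3 W

|Γ| = |(56 − j82.7)/(156 − j82.7)| = 0.566
|Γ|² = 0.32
P_refl = |Γ|²·P_inc = 14.3 W, P_del = (1 − |Γ|²)·P_inc = 30.3 W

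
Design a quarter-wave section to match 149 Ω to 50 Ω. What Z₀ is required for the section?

Z_qwt ≈ 86.3 Ω

Z_qwt = √(Z_0·R_L) = √(50 × 149) = √7450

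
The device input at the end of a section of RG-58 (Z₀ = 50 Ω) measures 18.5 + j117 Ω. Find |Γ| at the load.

Γ = (Z_L − Z_0)/(Z_L + Z_0) = (-31.5 + j117)/(68.5 + j117)
|Γ| = 121/136

|Γ| ≈ 0.894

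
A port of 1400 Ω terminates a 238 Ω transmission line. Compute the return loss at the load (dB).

RL ≈ 2.98 dB

Γ = (1400 − 238)/(1400 + 238) = 0.709
RL = −20·log₁₀|Γ| = −20·log₁₀(0.709)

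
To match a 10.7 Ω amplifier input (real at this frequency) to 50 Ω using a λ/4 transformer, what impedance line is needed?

Z_qwt = √(Z_0·R_L) = √(50 × 10.7) = √535

Z_qwt ≈ 23.1 Ω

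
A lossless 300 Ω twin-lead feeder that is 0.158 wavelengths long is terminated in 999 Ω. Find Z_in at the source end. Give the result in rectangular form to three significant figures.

Z_in ≈ 124 − j171 Ω

βl = 2π × 0.158 = 56.9°
tan(βl) = tan(56.9°) = 1.53
Z_in = Z_0·(Z_L + jZ_0·tanβl)/(Z_0 + jZ_L·tanβl)
     = 300·(999 + j460)/(300 + j1530)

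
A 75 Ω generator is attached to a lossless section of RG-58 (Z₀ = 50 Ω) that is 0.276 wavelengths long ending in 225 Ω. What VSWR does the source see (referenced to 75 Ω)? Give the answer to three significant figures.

VSWR ≈ 6.65

βl = 2π × 0.276 = 99.4°
tan(βl) = -6.07
Z_in = Z_0·(Z_L + jZ_0·tanβl)/(Z_0 + jZ_L·tanβl) = 11.4 + j7.82 Ω
Γ_s = (Z_in − Z_s)/(Z_in + Z_s) = (-63.6 + j7.82)/(86.4 + j7.82), |Γ_s| = 0.739
VSWR = (1 + |Γ_s|)/(1 − |Γ_s|)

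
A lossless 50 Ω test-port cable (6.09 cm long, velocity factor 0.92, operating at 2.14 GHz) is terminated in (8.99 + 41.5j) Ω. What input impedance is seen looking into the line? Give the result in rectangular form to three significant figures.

λ = v/f = 0.92·c / 2.14 GHz = 0.129 m
βl = 2π·l/λ = 2π × 0.472 = 170°
tan(βl) = tan(170°) = -0.176
Z_in = Z_0·(Z_L + jZ_0·tanβl)/(Z_0 + jZ_L·tanβl)
     = 50·(8.99 + j32.7)/(57.3 − j1.59)

Z_in ≈ 7.05 + j28.7 Ω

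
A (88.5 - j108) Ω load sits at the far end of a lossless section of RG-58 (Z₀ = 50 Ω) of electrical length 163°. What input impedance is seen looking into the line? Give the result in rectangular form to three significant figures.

Z_in ≈ 237 + j14.7 Ω

tan(βl) = tan(163°) = -0.306
Z_in = Z_0·(Z_L + jZ_0·tanβl)/(Z_0 + jZ_L·tanβl)
     = 50·(88.5 − j123)/(17 − j27.1)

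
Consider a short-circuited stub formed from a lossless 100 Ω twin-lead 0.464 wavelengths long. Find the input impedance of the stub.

βl = 2π × 0.464 = 167°
tan(βl) = -0.23
For a short-circuited stub, Z_in = jZ_0·tan(βl)

Z_in ≈ −j23 Ω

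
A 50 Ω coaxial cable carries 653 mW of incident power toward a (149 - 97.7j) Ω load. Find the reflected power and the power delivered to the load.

|Γ| = |(99 − j97.7)/(199 − j97.7)| = 0.627
|Γ|² = 0.394
P_refl = |Γ|²·P_inc = 257 mW, P_del = (1 − |Γ|²)·P_inc = 396 mW

P_reflected ≈ 257 mW; P_delivered ≈ 396 mW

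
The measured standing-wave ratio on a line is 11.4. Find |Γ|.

|Γ| = (S − 1)/(S + 1) = (11.4 − 1)/(11.4 + 1) = 10.4/12.4

|Γ| ≈ 0.839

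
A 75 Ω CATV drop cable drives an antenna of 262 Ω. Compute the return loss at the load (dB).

RL ≈ 5.12 dB

Γ = (262 − 75)/(262 + 75) = 0.555
RL = −20·log₁₀|Γ| = −20·log₁₀(0.555)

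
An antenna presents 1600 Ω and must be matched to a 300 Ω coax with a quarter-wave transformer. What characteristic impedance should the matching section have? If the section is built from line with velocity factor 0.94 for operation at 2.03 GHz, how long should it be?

Z_qwt ≈ 693 Ω; length ≈ 3.47 cm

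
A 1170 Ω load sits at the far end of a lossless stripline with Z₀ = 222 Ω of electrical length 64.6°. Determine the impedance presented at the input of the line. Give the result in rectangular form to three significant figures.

Z_in ≈ 51.2 − j101 Ω

tan(βl) = tan(64.6°) = 2.11
Z_in = Z_0·(Z_L + jZ_0·tanβl)/(Z_0 + jZ_L·tanβl)
     = 222·(1170 + j468)/(222 + j2460)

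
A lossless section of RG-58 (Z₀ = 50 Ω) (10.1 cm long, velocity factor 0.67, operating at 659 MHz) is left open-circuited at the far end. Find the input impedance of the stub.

Z_in ≈ +j28 Ω

λ = v/f = 0.67·c / 659 MHz = 0.305 m
βl = 2π·l/λ = 2π × 0.331 = 119°
tan(βl) = -1.79
For an open-circuited stub, Z_in = −jZ_0·cot(βl) = −jZ_0/tan(βl)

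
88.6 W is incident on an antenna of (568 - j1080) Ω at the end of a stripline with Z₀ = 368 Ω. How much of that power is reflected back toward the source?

P_reflected ≈ 52.3 W

|Γ| = |(200 − j1080)/(936 − j1080)| = 0.769
|Γ|² = 0.591
P_refl = |Γ|²·P_inc = 52.3 W, P_del = (1 − |Γ|²)·P_inc = 36.3 W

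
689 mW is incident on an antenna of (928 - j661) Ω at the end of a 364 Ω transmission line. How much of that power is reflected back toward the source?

P_reflected ≈ 247 mW

|Γ| = |(564 − j661)/(1292 − j661)| = 0.599
|Γ|² = 0.358
P_refl = |Γ|²·P_inc = 247 mW, P_del = (1 − |Γ|²)·P_inc = 442 mW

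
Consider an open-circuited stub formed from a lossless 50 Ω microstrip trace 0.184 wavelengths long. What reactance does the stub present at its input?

βl = 2π × 0.184 = 66.2°
tan(βl) = 2.27
For an open-circuited stub, Z_in = −jZ_0·cot(βl) = −jZ_0/tan(βl)

X_in ≈ -22 Ω (capacitive)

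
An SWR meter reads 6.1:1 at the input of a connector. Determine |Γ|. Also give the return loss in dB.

|Γ| ≈ 0.718; return loss ≈ 2.87 dB

|Γ| = (S − 1)/(S + 1) = (6.1 − 1)/(6.1 + 1) = 5.1/7.1
RL = −20·log₁₀|Γ| = −20·log₁₀(0.718)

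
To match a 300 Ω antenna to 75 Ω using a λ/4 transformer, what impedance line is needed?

Z_qwt ≈ 150 Ω

Z_qwt = √(Z_0·R_L) = √(75 × 300) = √22500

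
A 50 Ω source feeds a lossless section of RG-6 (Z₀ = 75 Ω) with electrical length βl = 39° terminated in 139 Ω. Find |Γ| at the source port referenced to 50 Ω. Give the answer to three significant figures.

|Γ| ≈ 0.387

tan(βl) = 0.81
Z_in = Z_0·(Z_L + jZ_0·tanβl)/(Z_0 + jZ_L·tanβl) = 70.8 − j45.5 Ω
Γ_s = (Z_in − Z_s)/(Z_in + Z_s) = (20.8 − j45.5)/(121 − j45.5), |Γ_s| = 0.387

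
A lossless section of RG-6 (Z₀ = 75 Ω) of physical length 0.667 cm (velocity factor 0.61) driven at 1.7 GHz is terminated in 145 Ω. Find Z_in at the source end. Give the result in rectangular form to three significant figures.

λ = v/f = 0.61·c / 1.7 GHz = 0.108 m
βl = 2π·l/λ = 2π × 0.062 = 22.3°
tan(βl) = tan(22.3°) = 0.41
Z_in = Z_0·(Z_L + jZ_0·tanβl)/(Z_0 + jZ_L·tanβl)
     = 75·(145 + j30.8)/(75 + j59.5)

Z_in ≈ 104 − j51.7 Ω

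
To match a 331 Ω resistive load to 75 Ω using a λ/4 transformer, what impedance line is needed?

Z_qwt = √(Z_0·R_L) = √(75 × 331) = √24820

Z_qwt ≈ 158 Ω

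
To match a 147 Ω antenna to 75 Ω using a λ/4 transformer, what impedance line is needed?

Z_qwt ≈ 105 Ω

Z_qwt = √(Z_0·R_L) = √(75 × 147) = √11020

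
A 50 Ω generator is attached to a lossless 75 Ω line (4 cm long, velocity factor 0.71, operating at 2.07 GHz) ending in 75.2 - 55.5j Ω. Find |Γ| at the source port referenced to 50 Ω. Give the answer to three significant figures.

λ = v/f = 0.71·c / 2.07 GHz = 0.103 m
βl = 2π·l/λ = 2π × 0.389 = 140°
tan(βl) = -0.841
Z_in = Z_0·(Z_L + jZ_0·tanβl)/(Z_0 + jZ_L·tanβl) = 150 + j21.8 Ω
Γ_s = (Z_in − Z_s)/(Z_in + Z_s) = (100 + j21.8)/(200 + j21.8), |Γ_s| = 0.51

|Γ| ≈ 0.51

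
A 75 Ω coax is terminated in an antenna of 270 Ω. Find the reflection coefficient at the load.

Γ = 0.565

Γ = (Z_L − Z_0)/(Z_L + Z_0) = (270 − 75)/(270 + 75) = 195/345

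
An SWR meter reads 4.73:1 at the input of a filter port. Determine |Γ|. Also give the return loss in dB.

|Γ| ≈ 0.651; return loss ≈ 3.73 dB

|Γ| = (S − 1)/(S + 1) = (4.73 − 1)/(4.73 + 1) = 3.73/5.73
RL = −20·log₁₀|Γ| = −20·log₁₀(0.651)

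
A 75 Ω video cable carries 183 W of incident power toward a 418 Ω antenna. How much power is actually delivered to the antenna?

Γ = (418 − 75)/(418 + 75) = 0.696
|Γ|² = 0.484
P_refl = |Γ|²·P_inc = 88.6 W, P_del = (1 − |Γ|²)·P_inc = 94.4 W

P_delivered ≈ 94.4 W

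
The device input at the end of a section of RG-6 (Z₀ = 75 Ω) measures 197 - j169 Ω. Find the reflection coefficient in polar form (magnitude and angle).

Γ = (Z_L − Z_0)/(Z_L + Z_0) = (122 − j169)/(272 − j169)
|Γ| = 208/320 = 0.651

Γ ≈ 0.651 ∠ -22.3°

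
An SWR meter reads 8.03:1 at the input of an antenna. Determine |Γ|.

|Γ| = (S − 1)/(S + 1) = (8.03 − 1)/(8.03 + 1) = 7.03/9.03

|Γ| ≈ 0.779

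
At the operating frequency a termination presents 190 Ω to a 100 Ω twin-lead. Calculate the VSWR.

VSWR ≈ 1.9

For a purely resistive load, VSWR = R_L/Z_0 or Z_0/R_L (whichever > 1) = 190/100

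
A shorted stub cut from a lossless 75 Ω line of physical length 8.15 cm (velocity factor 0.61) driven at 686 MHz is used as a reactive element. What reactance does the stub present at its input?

λ = v/f = 0.61·c / 686 MHz = 0.267 m
βl = 2π·l/λ = 2π × 0.306 = 110°
tan(βl) = -2.75
For a shorted stub, Z_in = jZ_0·tan(βl)

X_in ≈ -206 Ω (capacitive)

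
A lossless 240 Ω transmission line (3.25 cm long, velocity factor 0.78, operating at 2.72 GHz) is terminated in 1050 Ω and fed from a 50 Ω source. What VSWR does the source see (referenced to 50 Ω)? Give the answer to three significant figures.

VSWR ≈ 11.8

λ = v/f = 0.78·c / 2.72 GHz = 0.086 m
βl = 2π·l/λ = 2π × 0.378 = 136°
tan(βl) = -0.966
Z_in = Z_0·(Z_L + jZ_0·tanβl)/(Z_0 + jZ_L·tanβl) = 108 + j223 Ω
Γ_s = (Z_in − Z_s)/(Z_in + Z_s) = (57.7 + j223)/(158 + j223), |Γ_s| = 0.843
VSWR = (1 + |Γ_s|)/(1 − |Γ_s|)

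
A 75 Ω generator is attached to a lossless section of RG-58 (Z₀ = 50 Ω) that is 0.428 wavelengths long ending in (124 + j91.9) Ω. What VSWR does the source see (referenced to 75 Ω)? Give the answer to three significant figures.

βl = 2π × 0.428 = 154°
tan(βl) = -0.486
Z_in = Z_0·(Z_L + jZ_0·tanβl)/(Z_0 + jZ_L·tanβl) = 30.4 + j55.1 Ω
Γ_s = (Z_in − Z_s)/(Z_in + Z_s) = (-44.6 + j55.1)/(105 + j55.1), |Γ_s| = 0.596
VSWR = (1 + |Γ_s|)/(1 − |Γ_s|)

VSWR ≈ 3.95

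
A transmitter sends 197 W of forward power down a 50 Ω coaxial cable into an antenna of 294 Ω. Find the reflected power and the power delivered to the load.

Γ = (294 − 50)/(294 + 50) = 0.709
|Γ|² = 0.503
P_refl = |Γ|²·P_inc = 99.1 W, P_del = (1 − |Γ|²)·P_inc = 97.9 W

P_reflected ≈ 99.1 W; P_delivered ≈ 97.9 W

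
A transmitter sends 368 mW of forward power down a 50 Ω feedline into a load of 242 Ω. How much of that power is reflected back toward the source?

Γ = (242 − 50)/(242 + 50) = 0.658
|Γ|² = 0.432
P_refl = |Γ|²·P_inc = 159 mW, P_del = (1 − |Γ|²)·P_inc = 209 mW

P_reflected ≈ 159 mW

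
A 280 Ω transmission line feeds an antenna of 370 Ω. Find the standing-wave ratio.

Γ = (370 − 280)/(370 + 280) = 0.138
VSWR = (1 + 0.138)/(1 − 0.138)

VSWR ≈ 1.32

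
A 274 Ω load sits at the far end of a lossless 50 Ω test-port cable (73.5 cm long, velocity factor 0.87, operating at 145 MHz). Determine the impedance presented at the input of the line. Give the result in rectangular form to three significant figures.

λ = v/f = 0.87·c / 145 MHz = 1.8 m
βl = 2π·l/λ = 2π × 0.408 = 147°
tan(βl) = tan(147°) = -0.649
Z_in = Z_0·(Z_L + jZ_0·tanβl)/(Z_0 + jZ_L·tanβl)
     = 50·(274 − j32.5)/(50 − j178)

Z_in ≈ 28.5 + j69 Ω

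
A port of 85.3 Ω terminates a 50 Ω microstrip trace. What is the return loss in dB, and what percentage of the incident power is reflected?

Γ = (85.3 − 50)/(85.3 + 50) = 0.261
RL = −20·log₁₀(0.261) = 11.7 dB
P_refl/P_inc = |Γ|² = 0.0681

RL ≈ 11.7 dB; 6.81% of incident power reflected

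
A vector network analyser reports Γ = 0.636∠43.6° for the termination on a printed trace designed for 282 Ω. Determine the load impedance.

Z_L = Z_0·(1 + Γ)/(1 − Γ) = 282·(1.46 + j0.439)/(0.539 − j0.439)

Z_L ≈ 347 + j512 Ω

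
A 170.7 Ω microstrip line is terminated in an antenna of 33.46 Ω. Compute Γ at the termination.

Γ = -0.672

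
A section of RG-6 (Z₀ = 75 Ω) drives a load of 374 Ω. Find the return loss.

RL ≈ 3.53 dB

Γ = (374 − 75)/(374 + 75) = 0.666
RL = −20·log₁₀|Γ| = −20·log₁₀(0.666)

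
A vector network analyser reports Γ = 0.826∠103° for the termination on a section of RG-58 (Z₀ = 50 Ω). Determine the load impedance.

Z_L = Z_0·(1 + Γ)/(1 − Γ) = 50·(0.814 + j0.805)/(1.19 − j0.805)

Z_L ≈ 7.73 + j39.2 Ω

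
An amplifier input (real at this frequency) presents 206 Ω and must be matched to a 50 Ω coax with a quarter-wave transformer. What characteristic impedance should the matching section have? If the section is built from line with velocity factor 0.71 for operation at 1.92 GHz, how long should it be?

Z_qwt = √(Z_0·R_L) = √(50 × 206) = √10300
λ = 0.71·c/f = 0.111 m, so l = λ/4 = 0.0277 m

Z_qwt ≈ 101 Ω; length ≈ 2.77 cm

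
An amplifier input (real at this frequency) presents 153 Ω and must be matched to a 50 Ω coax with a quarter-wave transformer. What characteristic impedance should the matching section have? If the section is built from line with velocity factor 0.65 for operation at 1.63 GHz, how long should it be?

Z_qwt ≈ 87.5 Ω; length ≈ 2.99 cm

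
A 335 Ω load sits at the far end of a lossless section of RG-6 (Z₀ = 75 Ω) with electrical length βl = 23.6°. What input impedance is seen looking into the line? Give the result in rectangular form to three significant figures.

tan(βl) = tan(23.6°) = 0.437
Z_in = Z_0·(Z_L + jZ_0·tanβl)/(Z_0 + jZ_L·tanβl)
     = 75·(335 + j32.8)/(75 + j146)

Z_in ≈ 83 − j129 Ω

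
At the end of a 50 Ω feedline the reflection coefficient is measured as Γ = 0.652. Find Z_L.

Z_L ≈ 237 Ω

Z_L = Z_0·(1 + Γ)/(1 − Γ) = 50·(1.65)/(0.348)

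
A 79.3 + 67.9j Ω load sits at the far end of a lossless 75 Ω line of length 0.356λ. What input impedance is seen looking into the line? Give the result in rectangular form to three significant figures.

Z_in ≈ 32.2 + j7.36 Ω

βl = 2π × 0.356 = 128°
tan(βl) = tan(128°) = -1.27
Z_in = Z_0·(Z_L + jZ_0·tanβl)/(Z_0 + jZ_L·tanβl)
     = 75·(79.3 − j27.5)/(161 − j101)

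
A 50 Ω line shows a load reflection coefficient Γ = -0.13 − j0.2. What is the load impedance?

Z_L ≈ 35.8 − j15.2 Ω

Z_L = Z_0·(1 + Γ)/(1 − Γ) = 50·(0.87 − j0.2)/(1.13 + j0.2)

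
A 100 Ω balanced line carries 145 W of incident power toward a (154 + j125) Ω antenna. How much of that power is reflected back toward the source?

P_reflected ≈ 33.5 W

|Γ| = |(54 + j125)/(254 + j125)| = 0.481
|Γ|² = 0.231
P_refl = |Γ|²·P_inc = 33.5 W, P_del = (1 − |Γ|²)·P_inc = 111 W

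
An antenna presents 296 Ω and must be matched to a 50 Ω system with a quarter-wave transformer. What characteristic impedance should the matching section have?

Z_qwt = √(Z_0·R_L) = √(50 × 296) = √14800

Z_qwt ≈ 122 Ω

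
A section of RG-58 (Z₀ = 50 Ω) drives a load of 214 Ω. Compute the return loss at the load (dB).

Γ = (214 − 50)/(214 + 50) = 0.621
RL = −20·log₁₀|Γ| = −20·log₁₀(0.621)

RL ≈ 4.14 dB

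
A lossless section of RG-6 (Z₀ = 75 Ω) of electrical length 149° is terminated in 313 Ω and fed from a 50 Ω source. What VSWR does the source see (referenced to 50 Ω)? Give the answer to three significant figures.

tan(βl) = -0.601
Z_in = Z_0·(Z_L + jZ_0·tanβl)/(Z_0 + jZ_L·tanβl) = 58.5 + j102 Ω
Γ_s = (Z_in − Z_s)/(Z_in + Z_s) = (8.45 + j102)/(108 + j102), |Γ_s| = 0.686
VSWR = (1 + |Γ_s|)/(1 − |Γ_s|)

VSWR ≈ 5.36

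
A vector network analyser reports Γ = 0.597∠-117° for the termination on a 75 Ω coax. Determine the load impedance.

Z_L = Z_0·(1 + Γ)/(1 − Γ) = 75·(0.729 − j0.532)/(1.27 + j0.532)

Z_L ≈ 25.4 − j42 Ω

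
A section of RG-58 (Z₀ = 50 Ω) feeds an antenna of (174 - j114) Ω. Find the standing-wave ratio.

VSWR ≈ 5.06

Γ = (Z_L − Z_0)/(Z_L + Z_0) = (124 − j114)/(224 − j114)
|Γ| = 168/251 = 0.67
VSWR = (1 + |Γ|)/(1 − |Γ|) = 1.67/0.33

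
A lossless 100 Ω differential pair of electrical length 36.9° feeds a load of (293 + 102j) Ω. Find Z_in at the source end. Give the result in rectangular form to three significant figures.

tan(βl) = tan(36.9°) = 0.751
Z_in = Z_0·(Z_L + jZ_0·tanβl)/(Z_0 + jZ_L·tanβl)
     = 100·(293 + j177)/(23.4 + j220)

Z_in ≈ 93.6 − j123 Ω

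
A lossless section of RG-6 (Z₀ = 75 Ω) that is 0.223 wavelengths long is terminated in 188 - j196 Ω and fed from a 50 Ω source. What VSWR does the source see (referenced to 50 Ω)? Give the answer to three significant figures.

βl = 2π × 0.223 = 80.3°
tan(βl) = 5.84
Z_in = Z_0·(Z_L + jZ_0·tanβl)/(Z_0 + jZ_L·tanβl) = 13.8 + j2.47 Ω
Γ_s = (Z_in − Z_s)/(Z_in + Z_s) = (-36.2 + j2.47)/(63.8 + j2.47), |Γ_s| = 0.569
VSWR = (1 + |Γ_s|)/(1 − |Γ_s|)

VSWR ≈ 3.64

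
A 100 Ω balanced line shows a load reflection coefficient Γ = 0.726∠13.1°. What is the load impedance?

Z_L ≈ 419 + j292 Ω

Z_L = Z_0·(1 + Γ)/(1 − Γ) = 100·(1.71 + j0.165)/(0.293 − j0.165)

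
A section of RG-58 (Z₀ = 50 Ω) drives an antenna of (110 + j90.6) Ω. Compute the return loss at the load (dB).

Γ = (60 + j90.6)/(160 + j90.6), |Γ| = 0.591
RL = −20·log₁₀|Γ| = −20·log₁₀(0.591)

RL ≈ 4.57 dB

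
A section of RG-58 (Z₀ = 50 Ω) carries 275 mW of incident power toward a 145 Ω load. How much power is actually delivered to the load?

Γ = (145 − 50)/(145 + 50) = 0.487
|Γ|² = 0.237
P_refl = |Γ|²·P_inc = 65.3 mW, P_del = (1 − |Γ|²)·P_inc = 210 mW

P_delivered ≈ 210 mW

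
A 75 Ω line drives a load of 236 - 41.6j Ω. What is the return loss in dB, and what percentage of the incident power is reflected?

RL ≈ 5.52 dB; 28.1% of incident power reflected

Γ = (161 − j41.6)/(311 − j41.6), |Γ| = 0.53
RL = −20·log₁₀(0.53) = 5.52 dB
P_refl/P_inc = |Γ|² = 0.281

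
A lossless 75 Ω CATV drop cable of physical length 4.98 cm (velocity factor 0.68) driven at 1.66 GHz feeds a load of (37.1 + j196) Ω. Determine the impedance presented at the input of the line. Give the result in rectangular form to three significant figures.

Z_in ≈ 6.95 + j53.2 Ω

λ = v/f = 0.68·c / 1.66 GHz = 0.123 m
βl = 2π·l/λ = 2π × 0.405 = 146°
tan(βl) = tan(146°) = -0.677
Z_in = Z_0·(Z_L + jZ_0·tanβl)/(Z_0 + jZ_L·tanβl)
     = 75·(37.1 + j145)/(208 − j25.1)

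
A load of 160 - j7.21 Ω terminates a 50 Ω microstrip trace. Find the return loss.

Γ = (110 − j7.21)/(210 − j7.21), |Γ| = 0.525
RL = −20·log₁₀|Γ| = −20·log₁₀(0.525)

RL ≈ 5.6 dB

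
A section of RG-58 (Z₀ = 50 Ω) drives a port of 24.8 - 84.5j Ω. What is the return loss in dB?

RL ≈ 2.14 dB

Γ = (-25.2 − j84.5)/(74.8 − j84.5), |Γ| = 0.781
RL = −20·log₁₀|Γ| = −20·log₁₀(0.781)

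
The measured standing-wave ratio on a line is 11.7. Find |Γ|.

|Γ| = (S − 1)/(S + 1) = (11.7 − 1)/(11.7 + 1) = 10.7/12.7

|Γ| ≈ 0.843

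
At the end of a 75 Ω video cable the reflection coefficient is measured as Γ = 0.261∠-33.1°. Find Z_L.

Z_L = Z_0·(1 + Γ)/(1 − Γ) = 75·(1.22 − j0.143)/(0.781 + j0.143)

Z_L ≈ 111 − j33.9 Ω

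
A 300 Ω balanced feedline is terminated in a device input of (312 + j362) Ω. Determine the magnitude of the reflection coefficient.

Γ = (Z_L − Z_0)/(Z_L + Z_0) = (12 + j362)/(612 + j362)
|Γ| = 362/711

|Γ| ≈ 0.509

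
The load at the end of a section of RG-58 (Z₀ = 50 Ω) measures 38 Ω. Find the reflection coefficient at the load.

Γ = -0.136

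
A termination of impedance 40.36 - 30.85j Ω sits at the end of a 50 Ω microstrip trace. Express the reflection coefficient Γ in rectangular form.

Γ ≈ 0.00885 − j0.338

Γ = (Z_L − Z_0)/(Z_L + Z_0) = (-9.64 − j30.85)/(90.36 − j30.85)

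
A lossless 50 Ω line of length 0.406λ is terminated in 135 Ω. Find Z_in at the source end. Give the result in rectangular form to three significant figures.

Z_in ≈ 45.8 + j49.3 Ω

βl = 2π × 0.406 = 146°
tan(βl) = tan(146°) = -0.67
Z_in = Z_0·(Z_L + jZ_0·tanβl)/(Z_0 + jZ_L·tanβl)
     = 50·(135 − j33.5)/(50 − j90.5)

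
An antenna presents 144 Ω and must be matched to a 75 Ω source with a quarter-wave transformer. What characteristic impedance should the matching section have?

Z_qwt = √(Z_0·R_L) = √(75 × 144) = √10800

Z_qwt ≈ 104 Ω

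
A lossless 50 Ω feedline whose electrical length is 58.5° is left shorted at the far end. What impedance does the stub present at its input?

Z_in ≈ +j81.6 Ω

tan(βl) = 1.63
For a shorted stub, Z_in = jZ_0·tan(βl)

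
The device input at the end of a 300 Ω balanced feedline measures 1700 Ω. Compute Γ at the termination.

Γ = (Z_L − Z_0)/(Z_L + Z_0) = (1700 − 300)/(1700 + 300) = 1400/2000

Γ = 0.7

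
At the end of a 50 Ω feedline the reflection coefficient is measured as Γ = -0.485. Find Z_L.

Z_L = Z_0·(1 + Γ)/(1 − Γ) = 50·(0.515)/(1.48)

Z_L ≈ 17.3 Ω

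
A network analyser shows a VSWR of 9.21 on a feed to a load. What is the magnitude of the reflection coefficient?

|Γ| = (S − 1)/(S + 1) = (9.21 − 1)/(9.21 + 1) = 8.21/10.2

|Γ| ≈ 0.804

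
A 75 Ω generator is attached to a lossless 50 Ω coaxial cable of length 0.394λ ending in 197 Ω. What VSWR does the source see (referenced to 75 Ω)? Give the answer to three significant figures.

VSWR ≈ 3.93

βl = 2π × 0.394 = 142°
tan(βl) = -0.786
Z_in = Z_0·(Z_L + jZ_0·tanβl)/(Z_0 + jZ_L·tanβl) = 30.1 + j53.9 Ω
Γ_s = (Z_in − Z_s)/(Z_in + Z_s) = (-44.9 + j53.9)/(105 + j53.9), |Γ_s| = 0.594
VSWR = (1 + |Γ_s|)/(1 − |Γ_s|)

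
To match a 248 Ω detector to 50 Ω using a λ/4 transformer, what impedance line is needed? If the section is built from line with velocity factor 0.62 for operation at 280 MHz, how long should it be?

Z_qwt = √(Z_0·R_L) = √(50 × 248) = √12400
λ = 0.62·c/f = 0.664 m, so l = λ/4 = 0.166 m

Z_qwt ≈ 111 Ω; length ≈ 16.6 cm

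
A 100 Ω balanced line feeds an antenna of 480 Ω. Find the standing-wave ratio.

VSWR ≈ 4.8

Γ = (480 − 100)/(480 + 100) = 0.655
VSWR = (1 + 0.655)/(1 − 0.655)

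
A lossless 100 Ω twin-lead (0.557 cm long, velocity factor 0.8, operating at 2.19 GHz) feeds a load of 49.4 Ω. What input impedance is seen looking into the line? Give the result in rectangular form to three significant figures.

Z_in ≈ 53.4 + j24.3 Ω

λ = v/f = 0.8·c / 2.19 GHz = 0.11 m
βl = 2π·l/λ = 2π × 0.0508 = 18.3°
tan(βl) = tan(18.3°) = 0.331
Z_in = Z_0·(Z_L + jZ_0·tanβl)/(Z_0 + jZ_L·tanβl)
     = 100·(49.4 + j33.1)/(100 + j16.3)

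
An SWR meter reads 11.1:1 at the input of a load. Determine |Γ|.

|Γ| ≈ 0.835

|Γ| = (S − 1)/(S + 1) = (11.1 − 1)/(11.1 + 1) = 10.1/12.1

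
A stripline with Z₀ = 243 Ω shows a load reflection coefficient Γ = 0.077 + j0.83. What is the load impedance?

Z_L ≈ 48.1 + j262 Ω

Z_L = Z_0·(1 + Γ)/(1 − Γ) = 243·(1.08 + j0.83)/(0.923 − j0.83)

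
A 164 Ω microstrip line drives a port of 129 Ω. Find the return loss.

RL ≈ 18.5 dB

Γ = (129 − 164)/(129 + 164) = -0.119
RL = −20·log₁₀|Γ| = −20·log₁₀(0.119)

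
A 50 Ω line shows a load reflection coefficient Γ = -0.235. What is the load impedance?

Z_L ≈ 31 Ω

Z_L = Z_0·(1 + Γ)/(1 − Γ) = 50·(0.765)/(1.23)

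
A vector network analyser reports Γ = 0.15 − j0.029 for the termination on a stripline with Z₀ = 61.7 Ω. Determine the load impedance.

Z_L = Z_0·(1 + Γ)/(1 − Γ) = 61.7·(1.15 − j0.029)/(0.85 + j0.029)

Z_L ≈ 83.3 − j4.95 Ω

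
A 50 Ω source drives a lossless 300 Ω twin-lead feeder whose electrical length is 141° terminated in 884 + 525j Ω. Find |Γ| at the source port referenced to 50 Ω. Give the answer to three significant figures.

|Γ| ≈ 0.847

tan(βl) = -0.81
Z_in = Z_0·(Z_L + jZ_0·tanβl)/(Z_0 + jZ_L·tanβl) = 127 + j242 Ω
Γ_s = (Z_in − Z_s)/(Z_in + Z_s) = (76.9 + j242)/(177 + j242), |Γ_s| = 0.847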